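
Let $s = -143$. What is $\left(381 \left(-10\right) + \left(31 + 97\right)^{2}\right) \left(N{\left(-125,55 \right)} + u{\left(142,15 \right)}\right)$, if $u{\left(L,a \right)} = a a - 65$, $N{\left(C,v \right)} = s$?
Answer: $213758$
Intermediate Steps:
$N{\left(C,v \right)} = -143$
$u{\left(L,a \right)} = -65 + a^{2}$ ($u{\left(L,a \right)} = a^{2} - 65 = -65 + a^{2}$)
$\left(381 \left(-10\right) + \left(31 + 97\right)^{2}\right) \left(N{\left(-125,55 \right)} + u{\left(142,15 \right)}\right) = \left(381 \left(-10\right) + \left(31 + 97\right)^{2}\right) \left(-143 - \left(65 - 15^{2}\right)\right) = \left(-3810 + 128^{2}\right) \left(-143 + \left(-65 + 225\right)\right) = \left(-3810 + 16384\right) \left(-143 + 160\right) = 12574 \cdot 17 = 213758$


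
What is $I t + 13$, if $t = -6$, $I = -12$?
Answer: $85$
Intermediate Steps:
$I t + 13 = \left(-12\right) \left(-6\right) + 13 = 72 + 13 = 85$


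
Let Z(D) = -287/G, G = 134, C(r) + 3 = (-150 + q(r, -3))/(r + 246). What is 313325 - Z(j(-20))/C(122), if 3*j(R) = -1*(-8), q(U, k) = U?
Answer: 5940942123/18961 ≈ 3.1332e+5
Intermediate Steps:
j(R) = 8/3 (j(R) = (-1*(-8))/3 = (⅓)*8 = 8/3)
C(r) = -3 + (-150 + r)/(246 + r) (C(r) = -3 + (-150 + r)/(r + 246) = -3 + (-150 + r)/(246 + r))
Z(D) = -287/134
313325 - Z(j(-20))/C(122) = 313325 - (-287)/(134*(2*(-444 - 1*122)/(246 + 122))) = 313325 - (-287)/(134*(2*(-444 - 122)/368)) = 313325 - (-287)/(134*(2*(1/368)*(-566))) = 313325 - (-287)/(134*(-283/92)) = 313325 - (-287)*(-92)/(134*283) = 313325 - 1*13202/18961 = 313325 - 13202/18961 = 5940942123/18961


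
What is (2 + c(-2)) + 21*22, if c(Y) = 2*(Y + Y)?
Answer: 456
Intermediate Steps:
c(Y) = 4*Y (c(Y) = 2*(2*Y) = 4*Y)
(2 + c(-2)) + 21*22 = (2 + 4*(-2)) + 21*22 = (2 - 8) + 462 = -6 + 462 = 456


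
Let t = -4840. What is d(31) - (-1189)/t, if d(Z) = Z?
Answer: 148851/4840 ≈ 30.754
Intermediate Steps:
d(31) - (-1189)/t = 31 - (-1189)/(-4840) = 31 - (-1189)*(-1)/4840 = 31 - 1*1189/4840 = 31 - 1189/4840 = 148851/4840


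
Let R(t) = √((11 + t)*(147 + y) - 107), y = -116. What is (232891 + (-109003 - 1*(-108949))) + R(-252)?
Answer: 232837 + 3*I*√842 ≈ 2.3284e+5 + 87.052*I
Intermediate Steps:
R(t) = √(234 + 31*t) (R(t) = √((11 + t)*(147 - 116) - 107) = √((11 + t)*31 - 107) = √((341 + 31*t) - 107) = √(234 + 31*t))
(232891 + (-109003 - 1*(-108949))) + R(-252) = (232891 + (-109003 - 1*(-108949))) + √(234 + 31*(-252)) = (232891 + (-109003 + 108949)) + √(234 - 7812) = (232891 - 54) + √(-7578) = 232837 + 3*I*√842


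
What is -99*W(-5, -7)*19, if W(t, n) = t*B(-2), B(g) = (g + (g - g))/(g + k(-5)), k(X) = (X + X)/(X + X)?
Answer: 18810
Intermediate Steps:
k(X) = 1 (k(X) = (2*X)/((2*X)) = (2*X)*(1/(2*X)) = 1)
B(g) = g/(1 + g) (B(g) = (g + (g - g))/(g + 1) = (g + 0)/(1 + g) = g/(1 + g))
W(t, n) = 2*t (W(t, n) = t*(-2/(1 - 2)) = t*(-2/(-1)) = t*(-2*(-1)) = t*2 = 2*t)
-99*W(-5, -7)*19 = -198*(-5)*19 = -99*(-10)*19 = 990*19 = 18810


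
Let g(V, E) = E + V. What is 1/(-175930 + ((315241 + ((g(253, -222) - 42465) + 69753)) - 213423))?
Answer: -1/46793 ≈ -2.1371e-5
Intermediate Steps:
1/(-175930 + ((315241 + ((g(253, -222) - 42465) + 69753)) - 213423)) = 1/(-175930 + ((315241 + (((-222 + 253) - 42465) + 69753)) - 213423)) = 1/(-175930 + ((315241 + ((31 - 42465) + 69753)) - 213423)) = 1/(-175930 + ((315241 + (-42434 + 69753)) - 213423)) = 1/(-175930 + ((315241 + 27319) - 213423)) = 1/(-175930 + (342560 - 213423)) = 1/(-175930 + 129137) = 1/(-46793) = -1/46793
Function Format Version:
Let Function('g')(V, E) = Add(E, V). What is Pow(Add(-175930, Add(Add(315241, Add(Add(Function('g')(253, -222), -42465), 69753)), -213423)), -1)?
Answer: Rational(-1, 46793) ≈ -2.1371e-5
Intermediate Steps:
Pow(Add(-175930, Add(Add(315241, Add(Add(Function('g')(253, -222), -42465), 69753)), -213423)), -1) = Pow(Add(-175930, Add(Add(315241, Add(Add(Add(-222, 253), -42465), 69753)), -213423)), -1) = Pow(Add(-175930, Add(Add(315241, Add(Add(31, -42465), 69753)), -213423)), -1) = Pow(Add(-175930, Add(Add(315241, Add(-42434, 69753)), -213423)), -1) = Pow(Add(-175930, Add(Add(315241, 27319), -213423)), -1) = Pow(Add(-175930, Add(342560, -213423)), -1) = Pow(Add(-175930, 129137), -1) = Pow(-46793, -1) = Rational(-1, 46793)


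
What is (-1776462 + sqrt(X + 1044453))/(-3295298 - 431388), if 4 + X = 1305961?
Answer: 888231/1863343 - sqrt(2350410)/3726686 ≈ 0.47628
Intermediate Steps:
X = 1305957 (X = -4 + 1305961 = 1305957)
(-1776462 + sqrt(X + 1044453))/(-3295298 - 431388) = (-1776462 + sqrt(1305957 + 1044453))/(-3295298 - 431388) = (-1776462 + sqrt(2350410))/(-3726686) = (-1776462 + sqrt(2350410))*(-1/3726686) = 888231/1863343 - sqrt(2350410)/3726686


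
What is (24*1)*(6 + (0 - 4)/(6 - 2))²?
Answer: 600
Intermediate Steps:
(24*1)*(6 + (0 - 4)/(6 - 2))² = 24*(6 - 4/4)² = 24*(6 - 4*¼)² = 24*(6 - 1)² = 24*5² = 24*25 = 600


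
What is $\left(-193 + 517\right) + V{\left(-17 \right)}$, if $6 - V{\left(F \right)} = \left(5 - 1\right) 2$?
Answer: $322$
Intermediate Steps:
$V{\left(F \right)} = -2$ ($V{\left(F \right)} = 6 - \left(5 - 1\right) 2 = 6 - 4 \cdot 2 = 6 - 8 = -2$)
$\left(-193 + 517\right) + V{\left(-17 \right)} = \left(-193 + 517\right) - 2 = 324 - 2 = 322$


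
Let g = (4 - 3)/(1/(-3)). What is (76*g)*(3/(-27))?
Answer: 76/3 ≈ 25.333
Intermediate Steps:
g = -3 (g = 1/(-⅓) = 1*(-3) = -3)
(76*g)*(3/(-27)) = (76*(-3))*(3/(-27)) = -684*(-1)/27 = -228*(-⅑) = 76/3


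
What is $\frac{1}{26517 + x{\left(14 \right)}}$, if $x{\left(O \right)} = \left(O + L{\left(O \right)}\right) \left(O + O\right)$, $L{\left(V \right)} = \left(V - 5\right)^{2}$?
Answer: $\frac{1}{29177} \approx 3.4274 \cdot 10^{-5}$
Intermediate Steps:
$L{\left(V \right)} = \left(-5 + V\right)^{2}$
$x{\left(O \right)} = 2 O \left(O + \left(-5 + O\right)^{2}\right)$ ($x{\left(O \right)} = \left(O + \left(-5 + O\right)^{2}\right) \left(O + O\right) = \left(O + \left(-5 + O\right)^{2}\right) 2 O = 2 O \left(O + \left(-5 + O\right)^{2}\right)$)
$\frac{1}{26517 + x{\left(14 \right)}} = \frac{1}{26517 + 2 \cdot 14 \left(14 + \left(-5 + 14\right)^{2}\right)} = \frac{1}{26517 + 2 \cdot 14 \left(14 + 9^{2}\right)} = \frac{1}{26517 + 2 \cdot 14 \left(14 + 81\right)} = \frac{1}{26517 + 2 \cdot 14 \cdot 95} = \frac{1}{26517 + 2660} = \frac{1}{29177}$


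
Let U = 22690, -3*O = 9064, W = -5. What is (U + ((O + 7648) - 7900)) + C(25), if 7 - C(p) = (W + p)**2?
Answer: 57071/3 ≈ 19024.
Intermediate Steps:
C(p) = 7 - (-5 + p)**2
O = -9064/3 (O = -1/3*9064 = -9064/3 ≈ -3021.3)
(U + ((O + 7648) - 7900)) + C(25) = (22690 + ((-9064/3 + 7648) - 7900)) + (7 - (-5 + 25)**2) = (22690 + (13880/3 - 7900)) + (7 - 1*20**2) = (22690 - 9820/3) + (7 - 1*400) = 58250/3 + (7 - 400) = 58250/3 - 393 = 57071/3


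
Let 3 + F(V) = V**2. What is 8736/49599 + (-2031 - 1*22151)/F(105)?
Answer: -33361/16533 ≈ -2.0178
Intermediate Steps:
F(V) = -3 + V**2
8736/49599 + (-2031 - 1*22151)/F(105) = 8736/49599 + (-2031 - 1*22151)/(-3 + 105**2) = 8736*(1/49599) + (-2031 - 22151)/(-3 + 11025) = 2912/16533 - 24182/11022 = 2912/16533 - 24182*1/11022 = 2912/16533 - 12091/5511 = -33361/16533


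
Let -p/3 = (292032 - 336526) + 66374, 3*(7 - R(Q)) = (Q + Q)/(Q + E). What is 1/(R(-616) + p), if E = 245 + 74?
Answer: -81/5316385 ≈ -1.5236e-5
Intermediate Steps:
E = 319
R(Q) = 7 - 2*Q/(3*(319 + Q)) (R(Q) = 7 - (Q + Q)/(3*(Q + 319)) = 7 - 2*Q/(3*(319 + Q)))
p = -65640 (p = -3*((292032 - 336526) + 66374) = -3*(-44494 + 66374) = -3*21880 = -65640)
1/(R(-616) + p) = 1/((6699 + 19*(-616))/(3*(319 - 616)) - 65640) = 1/((⅓)*(6699 - 11704)/(-297) - 65640) = 1/((⅓)*(-1/297)*(-5005) - 65640) = 1/(455/81 - 65640) = 1/(-5316385/81) = -81/5316385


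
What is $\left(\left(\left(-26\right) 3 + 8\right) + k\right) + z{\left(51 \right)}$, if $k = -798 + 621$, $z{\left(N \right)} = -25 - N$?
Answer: $-323$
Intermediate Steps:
$k = -177$
$\left(\left(\left(-26\right) 3 + 8\right) + k\right) + z{\left(51 \right)} = \left(\left(\left(-26\right) 3 + 8\right) - 177\right) - 76 = \left(\left(-78 + 8\right) - 177\right) - 76 = \left(-70 - 177\right) - 76 = -247 - 76 = -323$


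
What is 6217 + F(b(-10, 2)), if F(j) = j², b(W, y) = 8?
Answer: 6281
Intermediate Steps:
6217 + F(b(-10, 2)) = 6217 + 8² = 6217 + 64 = 6281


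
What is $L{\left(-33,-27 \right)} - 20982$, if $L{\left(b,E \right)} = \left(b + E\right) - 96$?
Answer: $-21138$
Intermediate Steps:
$L{\left(b,E \right)} = -96 + E + b$ ($L{\left(b,E \right)} = \left(E + b\right) - 96 = -96 + E + b$)
$L{\left(-33,-27 \right)} - 20982 = \left(-96 - 27 - 33\right) - 20982 = -156 - 20982 = -21138$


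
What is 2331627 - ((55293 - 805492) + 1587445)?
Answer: 1494381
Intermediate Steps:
2331627 - ((55293 - 805492) + 1587445) = 2331627 - (-750199 + 1587445) = 2331627 - 1*837246 = 2331627 - 837246 = 1494381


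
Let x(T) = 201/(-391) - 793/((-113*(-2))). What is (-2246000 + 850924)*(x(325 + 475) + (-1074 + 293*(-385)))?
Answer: 7019594982806214/44183 ≈ 1.5888e+11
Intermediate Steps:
x(T) = -355489/88366 (x(T) = 201*(-1/391) - 793/226 = -201/391 - 793*1/226 = -201/391 - 793/226 = -355489/88366)
(-2246000 + 850924)*(x(325 + 475) + (-1074 + 293*(-385))) = (-2246000 + 850924)*(-355489/88366 + (-1074 + 293*(-385))) = -1395076*(-355489/88366 + (-1074 - 112805)) = -1395076*(-355489/88366 - 113879) = -1395076*(-10063387203/88366) = 7019594982806214/44183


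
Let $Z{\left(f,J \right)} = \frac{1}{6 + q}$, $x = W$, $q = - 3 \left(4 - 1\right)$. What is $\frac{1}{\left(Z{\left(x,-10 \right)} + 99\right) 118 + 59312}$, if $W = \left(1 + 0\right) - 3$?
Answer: $\frac{3}{212864} \approx 1.4094 \cdot 10^{-5}$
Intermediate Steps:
$q = -9$ ($q = \left(-3\right) 3 = -9$)
$W = -2$ ($W = 1 - 3 = -2$)
$x = -2$
$Z{\left(f,J \right)} = - \frac{1}{3}$ ($Z{\left(f,J \right)} = \frac{1}{6 - 9} = \frac{1}{-3} = - \frac{1}{3}$)
$\frac{1}{\left(Z{\left(x,-10 \right)} + 99\right) 118 + 59312} = \frac{1}{\left(- \frac{1}{3} + 99\right) 118 + 59312} = \frac{1}{\frac{296}{3} \cdot 118 + 59312} = \frac{1}{\frac{34928}{3} + 59312} = \frac{1}{\frac{212864}{3}} = \frac{3}{212864}$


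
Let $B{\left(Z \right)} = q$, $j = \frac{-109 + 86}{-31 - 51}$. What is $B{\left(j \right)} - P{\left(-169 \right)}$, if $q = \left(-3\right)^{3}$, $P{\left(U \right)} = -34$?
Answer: $7$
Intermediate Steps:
$j = \frac{23}{82}$ ($j = - \frac{23}{-82} = \left(-23\right) \left(- \frac{1}{82}\right) = \frac{23}{82} \approx 0.28049$)
$q = -27$
$B{\left(Z \right)} = -27$
$B{\left(j \right)} - P{\left(-169 \right)} = -27 - -34 = -27 + 34 = 7$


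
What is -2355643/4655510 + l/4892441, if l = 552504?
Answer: -8952656497523/22776807999910 ≈ -0.39306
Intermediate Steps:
-2355643/4655510 + l/4892441 = -2355643/4655510 + 552504/4892441 = -8952656497523/22776807999910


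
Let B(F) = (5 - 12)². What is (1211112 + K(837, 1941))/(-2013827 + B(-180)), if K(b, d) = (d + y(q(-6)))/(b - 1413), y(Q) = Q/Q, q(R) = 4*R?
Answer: -348799285/579968064 ≈ -0.60141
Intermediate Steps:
y(Q) = 1
K(b, d) = (1 + d)/(-1413 + b) (K(b, d) = (d + 1)/(b - 1413) = (1 + d)/(-1413 + b))
B(F) = 49 (B(F) = (-7)² = 49)
(1211112 + K(837, 1941))/(-2013827 + B(-180)) = (1211112 + (1 + 1941)/(-1413 + 837))/(-2013827 + 49) = (1211112 + 1942/(-576))/(-2013778) = (1211112 - 1/576*1942)*(-1/2013778) = (1211112 - 971/288)*(-1/2013778) = (348799285/288)*(-1/2013778) = -348799285/579968064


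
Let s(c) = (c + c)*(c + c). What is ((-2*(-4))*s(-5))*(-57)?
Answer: -45600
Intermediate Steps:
s(c) = 4*c² (s(c) = (2*c)*(2*c) = 4*c²)
((-2*(-4))*s(-5))*(-57) = ((-2*(-4))*(4*(-5)²))*(-57) = (8*(4*25))*(-57) = (8*100)*(-57) = 800*(-57) = -45600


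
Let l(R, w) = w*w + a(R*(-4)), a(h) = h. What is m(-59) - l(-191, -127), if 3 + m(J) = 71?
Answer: -16825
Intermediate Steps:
l(R, w) = w² - 4*R (l(R, w) = w*w + R*(-4) = w² - 4*R)
m(J) = 68 (m(J) = -3 + 71 = 68)
m(-59) - l(-191, -127) = 68 - ((-127)² - 4*(-191)) = 68 - (16129 + 764) = 68 - 1*16893 = 68 - 16893 = -16825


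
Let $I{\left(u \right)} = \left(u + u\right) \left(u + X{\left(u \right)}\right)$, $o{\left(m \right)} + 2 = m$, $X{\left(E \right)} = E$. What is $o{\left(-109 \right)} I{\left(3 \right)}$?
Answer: $-3996$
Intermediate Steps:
$o{\left(m \right)} = -2 + m$
$I{\left(u \right)} = 4 u^{2}$ ($I{\left(u \right)} = \left(u + u\right) \left(u + u\right) = 2 u 2 u = 4 u^{2}$)
$o{\left(-109 \right)} I{\left(3 \right)} = \left(-2 - 109\right) 4 \cdot 3^{2} = - 111 \cdot 4 \cdot 9 = \left(-111\right) 36 = -3996$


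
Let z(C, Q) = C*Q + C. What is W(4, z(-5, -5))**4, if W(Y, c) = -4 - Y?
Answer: 4096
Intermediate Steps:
z(C, Q) = C + C*Q
W(4, z(-5, -5))**4 = (-4 - 1*4)**4 = (-4 - 4)**4 = (-8)**4 = 4096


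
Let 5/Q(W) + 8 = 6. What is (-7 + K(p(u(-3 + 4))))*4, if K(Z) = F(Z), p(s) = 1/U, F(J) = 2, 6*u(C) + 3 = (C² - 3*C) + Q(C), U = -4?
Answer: -20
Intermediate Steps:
Q(W) = -5/2 (Q(W) = 5/(-8 + 6) = 5/(-2) = 5*(-½) = -5/2)
u(C) = -11/12 - C/2 + C²/6 (u(C) = -½ + ((C² - 3*C) - 5/2)/6 = -½ + (-5/2 + C² - 3*C)/6 = -½ + (-5/12 - C/2 + C²/6) = -11/12 - C/2 + C²/6)
p(s) = -¼ (p(s) = 1/(-4) = -¼)
K(Z) = 2
(-7 + K(p(u(-3 + 4))))*4 = (-7 + 2)*4 = -5*4 = -20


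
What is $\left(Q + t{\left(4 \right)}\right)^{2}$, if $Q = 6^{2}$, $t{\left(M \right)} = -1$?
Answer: $1225$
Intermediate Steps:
$Q = 36$
$\left(Q + t{\left(4 \right)}\right)^{2} = \left(36 - 1\right)^{2} = 35^{2} = 1225$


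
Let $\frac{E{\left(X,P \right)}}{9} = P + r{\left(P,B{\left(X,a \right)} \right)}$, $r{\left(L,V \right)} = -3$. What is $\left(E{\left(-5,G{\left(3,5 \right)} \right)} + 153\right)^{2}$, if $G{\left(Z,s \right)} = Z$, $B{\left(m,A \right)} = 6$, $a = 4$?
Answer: $23409$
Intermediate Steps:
$E{\left(X,P \right)} = -27 + 9 P$ ($E{\left(X,P \right)} = 9 \left(P - 3\right) = 9 \left(-3 + P\right) = -27 + 9 P$)
$\left(E{\left(-5,G{\left(3,5 \right)} \right)} + 153\right)^{2} = \left(\left(-27 + 9 \cdot 3\right) + 153\right)^{2} = \left(\left(-27 + 27\right) + 153\right)^{2} = \left(0 + 153\right)^{2} = 153^{2} = 23409$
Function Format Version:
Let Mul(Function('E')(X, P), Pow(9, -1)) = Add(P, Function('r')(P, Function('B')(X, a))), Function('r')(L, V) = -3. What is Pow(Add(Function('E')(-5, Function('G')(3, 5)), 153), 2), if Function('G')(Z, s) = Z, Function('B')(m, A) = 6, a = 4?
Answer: 23409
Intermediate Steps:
Function('E')(X, P) = Add(-27, Mul(9, P)) (Function('E')(X, P) = Mul(9, Add(P, -3)) = Mul(9, Add(-3, P)) = Add(-27, Mul(9, P)))
Pow(Add(Function('E')(-5, Function('G')(3, 5)), 153), 2) = Pow(Add(Add(-27, Mul(9, 3)), 153), 2) = Pow(Add(Add(-27, 27), 153), 2) = Pow(Add(0, 153), 2) = Pow(153, 2) = 23409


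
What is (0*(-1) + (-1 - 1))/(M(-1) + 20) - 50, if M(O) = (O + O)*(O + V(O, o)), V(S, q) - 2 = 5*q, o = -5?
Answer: -1701/34 ≈ -50.029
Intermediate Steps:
V(S, q) = 2 + 5*q
M(O) = 2*O*(-23 + O) (M(O) = (O + O)*(O + (2 + 5*(-5))) = (2*O)*(O + (2 - 25)) = (2*O)*(O - 23) = (2*O)*(-23 + O) = 2*O*(-23 + O))
(0*(-1) + (-1 - 1))/(M(-1) + 20) - 50 = (0*(-1) + (-1 - 1))/(2*(-1)*(-23 - 1) + 20) - 50 = (0 - 2)/(2*(-1)*(-24) + 20) - 50 = -2/(48 + 20) - 50 = -2/68 - 50 = (1/68)*(-2) - 50 = -1/34 - 50 = -1701/34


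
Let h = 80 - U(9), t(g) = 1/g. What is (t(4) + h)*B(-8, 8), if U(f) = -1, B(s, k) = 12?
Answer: 975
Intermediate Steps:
h = 81 (h = 80 - 1*(-1) = 80 + 1 = 81)
(t(4) + h)*B(-8, 8) = (1/4 + 81)*12 = (¼ + 81)*12 = (325/4)*12 = 975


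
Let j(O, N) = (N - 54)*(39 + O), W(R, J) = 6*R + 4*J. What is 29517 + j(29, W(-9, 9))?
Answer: 24621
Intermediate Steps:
W(R, J) = 4*J + 6*R
j(O, N) = (-54 + N)*(39 + O)
29517 + j(29, W(-9, 9)) = 29517 + (-2106 - 54*29 + 39*(4*9 + 6*(-9)) + (4*9 + 6*(-9))*29) = 29517 + (-2106 - 1566 + 39*(36 - 54) + (36 - 54)*29) = 29517 + (-2106 - 1566 + 39*(-18) - 18*29) = 29517 + (-2106 - 1566 - 702 - 522) = 29517 - 4896 = 24621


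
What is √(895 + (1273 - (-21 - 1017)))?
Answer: √3206 ≈ 56.622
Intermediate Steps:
√(895 + (1273 - (-21 - 1017))) = √(895 + (1273 - 1*(-1038))) = √(895 + (1273 + 1038)) = √(895 + 2311) = √3206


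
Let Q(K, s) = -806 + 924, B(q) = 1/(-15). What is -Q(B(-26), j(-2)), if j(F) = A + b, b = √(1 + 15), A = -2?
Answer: -118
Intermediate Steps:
b = 4 (b = √16 = 4)
B(q) = -1/15
j(F) = 2 (j(F) = -2 + 4 = 2)
Q(K, s) = 118
-Q(B(-26), j(-2)) = -1*118 = -118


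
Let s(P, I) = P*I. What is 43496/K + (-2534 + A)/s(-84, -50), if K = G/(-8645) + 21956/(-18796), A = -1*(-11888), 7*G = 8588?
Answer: -455651819670133/13724489100 ≈ -33200.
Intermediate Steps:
G = 8588/7 (G = (⅐)*8588 = 8588/7 ≈ 1226.9)
A = 11888
K = -19606413/14966315 (K = (8588/7)/(-8645) + 21956/(-18796) = (8588/7)*(-1/8645) + 21956*(-1/18796) = -452/3185 - 5489/4699 = -19606413/14966315 ≈ -1.3100)
s(P, I) = I*P
43496/K + (-2534 + A)/s(-84, -50) = 43496/(-19606413/14966315) + (-2534 + 11888)/((-50*(-84))) = 43496*(-14966315/19606413) + 9354/4200 = -650974837240/19606413 + 9354*(1/4200) = -650974837240/19606413 + 1559/700 = -455651819670133/13724489100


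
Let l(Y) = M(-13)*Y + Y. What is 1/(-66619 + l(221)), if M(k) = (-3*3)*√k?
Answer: I/(-66398*I + 1989*√13) ≈ -1.4887e-5 + 1.6079e-6*I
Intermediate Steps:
M(k) = -9*√k
l(Y) = Y - 9*I*Y*√13 (l(Y) = (-9*I*√13)*Y + Y = -9*I*Y*√13 + Y = Y - 9*I*Y*√13)
1/(-66619 + l(221)) = 1/(-66619 + 221*(1 - 9*I*√13)) = 1/(-66619 + (221 - 1989*I*√13)) = 1/(-66398 - 1989*I*√13)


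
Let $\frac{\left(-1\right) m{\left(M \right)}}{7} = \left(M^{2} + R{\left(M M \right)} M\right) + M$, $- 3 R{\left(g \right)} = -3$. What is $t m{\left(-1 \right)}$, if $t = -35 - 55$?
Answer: $-630$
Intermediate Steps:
$t = -90$ ($t = -35 - 55 = -90$)
$R{\left(g \right)} = 1$ ($R{\left(g \right)} = \left(- \frac{1}{3}\right) \left(-3\right) = 1$)
$m{\left(M \right)} = - 14 M - 7 M^{2}$ ($m{\left(M \right)} = - 7 \left(\left(M^{2} + 1 M\right) + M\right) = - 7 \left(\left(M^{2} + M\right) + M\right) = - 7 \left(\left(M + M^{2}\right) + M\right) = - 7 \left(M^{2} + 2 M\right) = - 14 M - 7 M^{2}$)
$t m{\left(-1 \right)} = - 90 \left(\left(-7\right) \left(-1\right) \left(2 - 1\right)\right) = - 90 \left(\left(-7\right) \left(-1\right) 1\right) = \left(-90\right) 7 = -630$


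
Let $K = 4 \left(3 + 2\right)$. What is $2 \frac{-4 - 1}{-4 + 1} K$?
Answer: $\frac{200}{3} \approx 66.667$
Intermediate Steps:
$K = 20$ ($K = 4 \cdot 5 = 20$)
$2 \frac{-4 - 1}{-4 + 1} K = 2 \frac{-4 - 1}{-4 + 1} \cdot 20 = 2 - \frac{5}{-3} \cdot 20 = 2 \left(-5\right) \left(- \frac{1}{3}\right) 20 = 2 \cdot \frac{5}{3} \cdot 20 = 2 \cdot \frac{100}{3} = \frac{200}{3}$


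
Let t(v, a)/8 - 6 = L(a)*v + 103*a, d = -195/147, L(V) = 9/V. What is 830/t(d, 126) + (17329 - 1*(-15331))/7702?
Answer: 291449451535/68601398218 ≈ 4.2484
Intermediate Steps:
d = -65/49 (d = -195*1/147 = -65/49 ≈ -1.3265)
t(v, a) = 48 + 824*a + 72*v/a (t(v, a) = 48 + 8*((9/a)*v + 103*a) = 48 + 8*(9*v/a + 103*a) = 48 + 8*(103*a + 9*v/a) = 48 + (824*a + 72*v/a) = 48 + 824*a + 72*v/a)
830/t(d, 126) + (17329 - 1*(-15331))/7702 = 830/(48 + 824*126 + 72*(-65/49)/126) + (17329 - 1*(-15331))/7702 = 830/(48 + 103824 + 72*(-65/49)*(1/126)) + (17329 + 15331)*(1/7702) = 830/(48 + 103824 - 260/343) + 32660*(1/7702) = 830/(35627836/343) + 16330/3851 = 830*(343/35627836) + 16330/3851 = 142345/17813918 + 16330/3851 = 291449451535/68601398218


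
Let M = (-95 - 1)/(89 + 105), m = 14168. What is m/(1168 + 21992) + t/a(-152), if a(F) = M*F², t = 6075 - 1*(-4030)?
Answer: -291203581/1070177280 ≈ -0.27211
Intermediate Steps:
t = 10105 (t = 6075 + 4030 = 10105)
M = -48/97 (M = -96/194 = -96*1/194 = -48/97 ≈ -0.49485)
a(F) = -48*F²/97
m/(1168 + 21992) + t/a(-152) = 14168/(1168 + 21992) + 10105/((-48/97*(-152)²)) = 14168/23160 + 10105/((-48/97*23104)) = 14168*(1/23160) + 10105/(-1108992/97) = 1771/2895 + 10105*(-97/1108992) = 1771/2895 - 980185/1108992 = -291203581/1070177280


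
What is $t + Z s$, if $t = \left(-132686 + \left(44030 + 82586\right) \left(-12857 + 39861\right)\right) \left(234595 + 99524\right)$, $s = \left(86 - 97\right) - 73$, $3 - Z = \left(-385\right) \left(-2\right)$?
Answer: $1142354791604010$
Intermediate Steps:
$Z = -767$ ($Z = 3 - \left(-385\right) \left(-2\right) = 3 - 770 = -767$)
$s = -84$ ($s = -11 - 73 = -84$)
$t = 1142354791539582$ ($t = \left(-132686 + 126616 \cdot 27004\right) 334119 = \left(-132686 + 3419138464\right) 334119 = 3419005778 \cdot 334119 = 1142354791539582$)
$t + Z s = 1142354791539582 - -64428 = 1142354791539582 + 64428 = 1142354791604010$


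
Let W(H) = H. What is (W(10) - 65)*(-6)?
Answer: 330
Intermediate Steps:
(W(10) - 65)*(-6) = (10 - 65)*(-6) = -55*(-6) = 330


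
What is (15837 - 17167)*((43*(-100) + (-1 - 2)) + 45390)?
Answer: -54645710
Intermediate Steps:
(15837 - 17167)*((43*(-100) + (-1 - 2)) + 45390) = -1330*((-4300 - 3) + 45390) = -1330*(-4303 + 45390) = -1330*41087 = -54645710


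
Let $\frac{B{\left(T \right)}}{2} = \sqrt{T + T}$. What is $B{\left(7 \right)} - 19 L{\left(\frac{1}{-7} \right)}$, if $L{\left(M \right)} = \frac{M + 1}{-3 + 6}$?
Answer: $- \frac{38}{7} + 2 \sqrt{14} \approx 2.0547$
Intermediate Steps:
$B{\left(T \right)} = 2 \sqrt{2} \sqrt{T}$ ($B{\left(T \right)} = 2 \sqrt{T + T} = 2 \sqrt{2 T} = 2 \sqrt{2} \sqrt{T}$)
$L{\left(M \right)} = \frac{1}{3} + \frac{M}{3}$ ($L{\left(M \right)} = \frac{1 + M}{3} = \left(1 + M\right) \frac{1}{3} = \frac{1}{3} + \frac{M}{3}$)
$B{\left(7 \right)} - 19 L{\left(\frac{1}{-7} \right)} = 2 \sqrt{2} \sqrt{7} - 19 \left(\frac{1}{3} + \frac{1}{3 \left(-7\right)}\right) = 2 \sqrt{14} - 19 \left(\frac{1}{3} + \frac{1}{3} \left(- \frac{1}{7}\right)\right) = 2 \sqrt{14} - 19 \left(\frac{1}{3} - \frac{1}{21}\right) = 2 \sqrt{14} - \frac{38}{7} = - \frac{38}{7} + 2 \sqrt{14}$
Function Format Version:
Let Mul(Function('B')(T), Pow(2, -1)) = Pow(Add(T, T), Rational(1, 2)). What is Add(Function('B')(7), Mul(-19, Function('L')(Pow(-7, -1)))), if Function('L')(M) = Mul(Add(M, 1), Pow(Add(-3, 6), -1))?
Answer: Add(Rational(-38, 7), Mul(2, Pow(14, Rational(1, 2)))) ≈ 2.0547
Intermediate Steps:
Function('B')(T) = Mul(2, Pow(2, Rational(1, 2)), Pow(T, Rational(1, 2))) (Function('B')(T) = Mul(2, Pow(Add(T, T), Rational(1, 2))) = Mul(2, Pow(Mul(2, T), Rational(1, 2))) = Mul(2, Mul(Pow(2, Rational(1, 2)), Pow(T, Rational(1, 2)))) = Mul(2, Pow(2, Rational(1, 2)), Pow(T, Rational(1, 2))))
Function('L')(M) = Add(Rational(1, 3), Mul(Rational(1, 3), M)) (Function('L')(M) = Mul(Add(1, M), Pow(3, -1)) = Mul(Add(1, M), Rational(1, 3)) = Add(Rational(1, 3), Mul(Rational(1, 3), M)))
Add(Function('B')(7), Mul(-19, Function('L')(Pow(-7, -1)))) = Add(Mul(2, Pow(2, Rational(1, 2)), Pow(7, Rational(1, 2))), Mul(-19, Add(Rational(1, 3), Mul(Rational(1, 3), Pow(-7, -1))))) = Add(Mul(2, Pow(14, Rational(1, 2))), Mul(-19, Add(Rational(1, 3), Mul(Rational(1, 3), Rational(-1, 7))))) = Add(Mul(2, Pow(14, Rational(1, 2))), Mul(-19, Add(Rational(1, 3), Rational(-1, 21)))) = Add(Mul(2, Pow(14, Rational(1, 2))), Mul(-19, Rational(2, 7))) = Add(Mul(2, Pow(14, Rational(1, 2))), Rational(-38, 7)) = Add(Rational(-38, 7), Mul(2, Pow(14, Rational(1, 2))))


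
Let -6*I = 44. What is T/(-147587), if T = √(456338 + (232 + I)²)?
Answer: -√4561318/442761 ≈ -0.0048236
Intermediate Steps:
I = -22/3 (I = -⅙*44 = -22/3 ≈ -7.3333)
T = √4561318/3 (T = √(456338 + (232 - 22/3)²) = √(456338 + (674/3)²) = √(456338 + 454276/9) = √(4561318/9) = √4561318/3 ≈ 711.91)
T/(-147587) = (√4561318/3)/(-147587) = (√4561318/3)*(-1/147587) = -√4561318/442761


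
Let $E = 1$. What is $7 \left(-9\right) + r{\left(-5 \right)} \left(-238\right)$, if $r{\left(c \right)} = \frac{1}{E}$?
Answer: $-301$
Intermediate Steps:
$r{\left(c \right)} = 1$ ($r{\left(c \right)} = 1^{-1} = 1$)
$7 \left(-9\right) + r{\left(-5 \right)} \left(-238\right) = 7 \left(-9\right) + 1 \left(-238\right) = -63 - 238 = -301$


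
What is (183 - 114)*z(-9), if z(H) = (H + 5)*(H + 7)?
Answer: 552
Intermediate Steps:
z(H) = (5 + H)*(7 + H)
(183 - 114)*z(-9) = (183 - 114)*(35 + (-9)**2 + 12*(-9)) = 69*(35 + 81 - 108) = 69*8 = 552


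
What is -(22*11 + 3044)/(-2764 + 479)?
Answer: 3286/2285 ≈ 1.4381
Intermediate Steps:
-(22*11 + 3044)/(-2764 + 479) = -(242 + 3044)/(-2285) = -3286*(-1)/2285 = -1*(-3286/2285) = 3286/2285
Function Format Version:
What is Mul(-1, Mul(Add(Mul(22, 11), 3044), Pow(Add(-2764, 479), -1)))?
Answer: Rational(3286, 2285) ≈ 1.4381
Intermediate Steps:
Mul(-1, Mul(Add(Mul(22, 11), 3044), Pow(Add(-2764, 479), -1))) = Mul(-1, Mul(Add(242, 3044), Pow(-2285, -1))) = Mul(-1, Mul(3286, Rational(-1, 2285))) = Mul(-1, Rational(-3286, 2285)) = Rational(3286, 2285)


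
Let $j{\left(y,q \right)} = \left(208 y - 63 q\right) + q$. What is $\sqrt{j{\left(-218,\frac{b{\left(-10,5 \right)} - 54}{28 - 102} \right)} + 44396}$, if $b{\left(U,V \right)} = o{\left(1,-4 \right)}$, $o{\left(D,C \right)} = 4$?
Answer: $\frac{i \sqrt{1355162}}{37} \approx 31.463 i$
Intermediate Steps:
$b{\left(U,V \right)} = 4$
$j{\left(y,q \right)} = - 62 q + 208 y$ ($j{\left(y,q \right)} = \left(- 63 q + 208 y\right) + q = - 62 q + 208 y$)
$\sqrt{j{\left(-218,\frac{b{\left(-10,5 \right)} - 54}{28 - 102} \right)} + 44396} = \sqrt{\left(- 62 \frac{4 - 54}{28 - 102} + 208 \left(-218\right)\right) + 44396} = \sqrt{\left(- 62 \left(- \frac{50}{-74}\right) - 45344\right) + 44396} = \sqrt{\left(- 62 \left(\left(-50\right) \left(- \frac{1}{74}\right)\right) - 45344\right) + 44396} = \sqrt{\left(\left(-62\right) \frac{25}{37} - 45344\right) + 44396} = \sqrt{\left(- \frac{1550}{37} - 45344\right) + 44396} = \sqrt{- \frac{1679278}{37} + 44396} = \sqrt{- \frac{36626}{37}} = \frac{i \sqrt{1355162}}{37}$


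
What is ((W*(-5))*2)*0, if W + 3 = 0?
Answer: 0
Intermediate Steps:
W = -3 (W = -3 + 0 = -3)
((W*(-5))*2)*0 = (-3*(-5)*2)*0 = (15*2)*0 = 30*0 = 0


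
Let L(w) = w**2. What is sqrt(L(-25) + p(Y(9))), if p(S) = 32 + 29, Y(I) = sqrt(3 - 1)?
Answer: 7*sqrt(14) ≈ 26.192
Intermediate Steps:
Y(I) = sqrt(2)
p(S) = 61
sqrt(L(-25) + p(Y(9))) = sqrt((-25)**2 + 61) = sqrt(625 + 61) = sqrt(686) = 7*sqrt(14)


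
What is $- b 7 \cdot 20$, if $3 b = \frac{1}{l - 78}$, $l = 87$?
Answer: $- \frac{140}{27} \approx -5.1852$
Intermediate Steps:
$b = \frac{1}{27}$ ($b = \frac{1}{3 \left(87 - 78\right)} = \frac{1}{3 \cdot 9} = \frac{1}{3} \cdot \frac{1}{9} = \frac{1}{27} \approx 0.037037$)
$- b 7 \cdot 20 = - \frac{1}{27} \cdot 7 \cdot 20 = - \frac{7 \cdot 20}{27} = \left(-1\right) \frac{140}{27} = - \frac{140}{27}$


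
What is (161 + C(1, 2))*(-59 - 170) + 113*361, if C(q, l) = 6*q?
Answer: 2550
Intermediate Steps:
(161 + C(1, 2))*(-59 - 170) + 113*361 = (161 + 6*1)*(-59 - 170) + 113*361 = (161 + 6)*(-229) + 40793 = 167*(-229) + 40793 = -38243 + 40793 = 2550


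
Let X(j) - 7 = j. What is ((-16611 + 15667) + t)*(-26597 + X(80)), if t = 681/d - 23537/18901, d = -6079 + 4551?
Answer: 362023785590995/14440364 ≈ 2.5070e+7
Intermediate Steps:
d = -1528
X(j) = 7 + j
t = -48836117/28880728 (t = 681/(-1528) - 23537/18901 = 681*(-1/1528) - 23537*1/18901 = -681/1528 - 23537/18901 = -48836117/28880728 ≈ -1.6910)
((-16611 + 15667) + t)*(-26597 + X(80)) = ((-16611 + 15667) - 48836117/28880728)*(-26597 + (7 + 80)) = (-944 - 48836117/28880728)*(-26597 + 87) = -27312243349/28880728*(-26510) = 362023785590995/14440364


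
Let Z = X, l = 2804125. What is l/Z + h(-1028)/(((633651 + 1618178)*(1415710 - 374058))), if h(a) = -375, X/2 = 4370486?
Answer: 411088612277703500/1281438613196271611 ≈ 0.32080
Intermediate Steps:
X = 8740972 (X = 2*4370486 = 8740972)
Z = 8740972
l/Z + h(-1028)/(((633651 + 1618178)*(1415710 - 374058))) = 2804125/8740972 - 375*1/((633651 + 1618178)*(1415710 - 374058)) = 2804125*(1/8740972) - 375/(2251829*1041652) = 2804125/8740972 - 375/2345622181508 = 411088612277703500/1281438613196271611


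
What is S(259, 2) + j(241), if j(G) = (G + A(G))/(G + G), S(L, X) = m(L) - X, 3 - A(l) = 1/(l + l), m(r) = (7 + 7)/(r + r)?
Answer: -12608193/8595988 ≈ -1.4668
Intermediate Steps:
m(r) = 7/r (m(r) = 14/((2*r)) = 14*(1/(2*r)) = 7/r)
A(l) = 3 - 1/(2*l) (A(l) = 3 - 1/(l + l) = 3 - 1/(2*l))
S(L, X) = -X + 7/L (S(L, X) = 7/L - X = -X + 7/L)
j(G) = (3 + G - 1/(2*G))/(2*G) (j(G) = (G + (3 - 1/(2*G)))/(G + G) = (3 + G - 1/(2*G))/((2*G)) = (3 + G - 1/(2*G))*(1/(2*G)) = (3 + G - 1/(2*G))/(2*G))
S(259, 2) + j(241) = (-1*2 + 7/259) + (1/4)*(-1 + 2*241**2 + 6*241)/241**2 = (-2 + 7*(1/259)) + (1/4)*(1/58081)*(-1 + 2*58081 + 1446) = (-2 + 1/37) + (1/4)*(1/58081)*(-1 + 116162 + 1446) = -73/37 + (1/4)*(1/58081)*117607 = -73/37 + 117607/232324 = -12608193/8595988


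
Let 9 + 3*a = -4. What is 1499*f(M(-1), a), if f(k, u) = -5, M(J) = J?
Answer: -7495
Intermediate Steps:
a = -13/3 (a = -3 + (⅓)*(-4) = -3 - 4/3 = -13/3 ≈ -4.3333)
1499*f(M(-1), a) = 1499*(-5) = -7495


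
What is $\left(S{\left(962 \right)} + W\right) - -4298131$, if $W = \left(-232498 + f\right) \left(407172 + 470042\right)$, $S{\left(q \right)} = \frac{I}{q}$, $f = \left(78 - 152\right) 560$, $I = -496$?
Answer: $- \frac{115583314239329}{481} \approx -2.403 \cdot 10^{11}$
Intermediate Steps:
$f = -41440$ ($f = \left(-74\right) 560 = -41440$)
$S{\left(q \right)} = - \frac{496}{q}$
$W = -240302248732$ ($W = \left(-232498 - 41440\right) \left(407172 + 470042\right) = \left(-273938\right) 877214 = -240302248732$)
$\left(S{\left(962 \right)} + W\right) - -4298131 = \left(- \frac{496}{962} - 240302248732\right) - -4298131 = \left(\left(-496\right) \frac{1}{962} - 240302248732\right) + 4298131 = \left(- \frac{248}{481} - 240302248732\right) + 4298131 = - \frac{115585381640340}{481} + 4298131 = - \frac{115583314239329}{481}$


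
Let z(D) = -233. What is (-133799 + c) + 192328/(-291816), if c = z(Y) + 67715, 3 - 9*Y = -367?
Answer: -2419069250/36477 ≈ -66318.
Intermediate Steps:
Y = 370/9 (Y = ⅓ - ⅑*(-367) = ⅓ + 367/9 = 370/9 ≈ 41.111)
c = 67482 (c = -233 + 67715 = 67482)
(-133799 + c) + 192328/(-291816) = (-133799 + 67482) + 192328/(-291816) = -66317 + 192328*(-1/291816) = -66317 - 24041/36477 = -2419069250/36477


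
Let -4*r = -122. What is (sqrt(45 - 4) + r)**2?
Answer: 3885/4 + 61*sqrt(41) ≈ 1361.8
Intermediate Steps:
r = 61/2 (r = -1/4*(-122) = 61/2 ≈ 30.500)
(sqrt(45 - 4) + r)**2 = (sqrt(45 - 4) + 61/2)**2 = (sqrt(41) + 61/2)**2 = (61/2 + sqrt(41))**2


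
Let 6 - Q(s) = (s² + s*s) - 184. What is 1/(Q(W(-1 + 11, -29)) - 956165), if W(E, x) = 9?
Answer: -1/956137 ≈ -1.0459e-6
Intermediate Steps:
Q(s) = 190 - 2*s² (Q(s) = 6 - ((s² + s*s) - 184) = 6 - ((s² + s²) - 184) = 6 - (2*s² - 184) = 6 - (-184 + 2*s²) = 6 + (184 - 2*s²) = 190 - 2*s²)
1/(Q(W(-1 + 11, -29)) - 956165) = 1/((190 - 2*9²) - 956165) = 1/((190 - 2*81) - 956165) = 1/((190 - 162) - 956165) = 1/(28 - 956165) = 1/(-956137) = -1/956137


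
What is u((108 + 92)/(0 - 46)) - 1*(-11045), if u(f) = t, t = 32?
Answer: 11077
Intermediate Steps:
u(f) = 32
u((108 + 92)/(0 - 46)) - 1*(-11045) = 32 - 1*(-11045) = 32 + 11045 = 11077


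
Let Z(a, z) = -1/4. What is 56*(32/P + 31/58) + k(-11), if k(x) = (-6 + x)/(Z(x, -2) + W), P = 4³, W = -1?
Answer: 10372/145 ≈ 71.531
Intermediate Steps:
Z(a, z) = -¼ (Z(a, z) = -1*¼ = -¼)
P = 64
k(x) = 24/5 - 4*x/5 (k(x) = (-6 + x)/(-¼ - 1) = (-6 + x)/(-5/4) = (-6 + x)*(-⅘) = 24/5 - 4*x/5)
56*(32/P + 31/58) + k(-11) = 56*(32/64 + 31/58) + (24/5 - ⅘*(-11)) = 56*(32*(1/64) + 31*(1/58)) + (24/5 + 44/5) = 56*(½ + 31/58) + 68/5 = 56*(30/29) + 68/5 = 1680/29 + 68/5 = 10372/145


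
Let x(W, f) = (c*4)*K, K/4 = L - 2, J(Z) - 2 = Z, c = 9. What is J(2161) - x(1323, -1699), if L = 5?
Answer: 1731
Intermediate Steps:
J(Z) = 2 + Z
K = 12 (K = 4*(5 - 2) = 4*3 = 12)
x(W, f) = 432 (x(W, f) = (9*4)*12 = 36*12 = 432)
J(2161) - x(1323, -1699) = (2 + 2161) - 1*432 = 2163 - 432 = 1731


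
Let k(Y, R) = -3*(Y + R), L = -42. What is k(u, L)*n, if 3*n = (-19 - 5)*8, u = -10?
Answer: -9984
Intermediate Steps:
n = -64 (n = ((-19 - 5)*8)/3 = (-24*8)/3 = (⅓)*(-192) = -64)
k(Y, R) = -3*R - 3*Y (k(Y, R) = -3*(R + Y) = -3*R - 3*Y)
k(u, L)*n = (-3*(-42) - 3*(-10))*(-64) = (126 + 30)*(-64) = 156*(-64) = -9984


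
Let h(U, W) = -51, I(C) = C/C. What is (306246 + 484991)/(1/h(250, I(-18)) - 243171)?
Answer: -40353087/12401722 ≈ -3.2538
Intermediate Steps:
I(C) = 1
(306246 + 484991)/(1/h(250, I(-18)) - 243171) = (306246 + 484991)/(1/(-51) - 243171) = 791237/(-1/51 - 243171) = 791237/(-12401722/51) = 791237*(-51/12401722) = -40353087/12401722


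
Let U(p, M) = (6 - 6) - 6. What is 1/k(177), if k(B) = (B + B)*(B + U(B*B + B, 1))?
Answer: 1/60534 ≈ 1.6520e-5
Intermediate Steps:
U(p, M) = -6 (U(p, M) = 0 - 6 = -6)
k(B) = 2*B*(-6 + B) (k(B) = (B + B)*(B - 6) = (2*B)*(-6 + B) = 2*B*(-6 + B))
1/k(177) = 1/(2*177*(-6 + 177)) = 1/(2*177*171) = 1/60534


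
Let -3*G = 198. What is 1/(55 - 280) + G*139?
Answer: -2064151/225 ≈ -9174.0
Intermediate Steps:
G = -66 (G = -⅓*198 = -66)
1/(55 - 280) + G*139 = 1/(55 - 280) - 66*139 = 1/(-225) - 9174 = -1/225 - 9174 = -2064151/225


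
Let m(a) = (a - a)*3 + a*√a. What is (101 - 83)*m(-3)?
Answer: -54*I*√3 ≈ -93.531*I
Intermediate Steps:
m(a) = a^(3/2) (m(a) = 0*3 + a^(3/2) = 0 + a^(3/2) = a^(3/2))
(101 - 83)*m(-3) = (101 - 83)*(-3)^(3/2) = 18*(-3*I*√3) = -54*I*√3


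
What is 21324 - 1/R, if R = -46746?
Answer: 996811705/46746 ≈ 21324.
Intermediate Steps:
21324 - 1/R = 21324 - 1/(-46746) = 21324 - 1*(-1/46746) = 21324 + 1/46746 = 996811705/46746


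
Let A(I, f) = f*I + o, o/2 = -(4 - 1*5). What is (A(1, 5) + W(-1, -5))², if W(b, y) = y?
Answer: 4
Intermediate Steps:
o = 2 (o = 2*(-(4 - 1*5)) = 2*(-(4 - 5)) = 2*(-1*(-1)) = 2*1 = 2)
A(I, f) = 2 + I*f (A(I, f) = f*I + 2 = I*f + 2 = 2 + I*f)
(A(1, 5) + W(-1, -5))² = ((2 + 1*5) - 5)² = ((2 + 5) - 5)² = (7 - 5)² = 2² = 4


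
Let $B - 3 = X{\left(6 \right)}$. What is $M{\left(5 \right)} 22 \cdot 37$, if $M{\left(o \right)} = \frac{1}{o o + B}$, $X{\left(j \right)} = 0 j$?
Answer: $\frac{407}{14} \approx 29.071$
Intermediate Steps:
$X{\left(j \right)} = 0$
$B = 3$ ($B = 3 + 0 = 3$)
$M{\left(o \right)} = \frac{1}{3 + o^{2}}$ ($M{\left(o \right)} = \frac{1}{o o + 3} = \frac{1}{o^{2} + 3} = \frac{1}{3 + o^{2}}$)
$M{\left(5 \right)} 22 \cdot 37 = \frac{1}{3 + 5^{2}} \cdot 22 \cdot 37 = \frac{1}{3 + 25} \cdot 22 \cdot 37 = \frac{1}{28} \cdot 22 \cdot 37 = \frac{11}{14} \cdot 37 = \frac{407}{14}$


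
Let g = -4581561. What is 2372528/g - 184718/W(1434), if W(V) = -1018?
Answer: 421940775647/2332014549 ≈ 180.93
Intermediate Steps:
2372528/g - 184718/W(1434) = 2372528/(-4581561) - 184718/(-1018) = 2372528*(-1/4581561) - 184718*(-1/1018) = -2372528/4581561 + 92359/509 = 421940775647/2332014549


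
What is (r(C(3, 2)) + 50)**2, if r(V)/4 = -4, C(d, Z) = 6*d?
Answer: 1156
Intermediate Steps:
r(V) = -16 (r(V) = 4*(-4) = -16)
(r(C(3, 2)) + 50)**2 = (-16 + 50)**2 = 34**2 = 1156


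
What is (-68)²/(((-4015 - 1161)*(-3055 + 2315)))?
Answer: 289/239390 ≈ 0.0012072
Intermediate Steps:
(-68)²/(((-4015 - 1161)*(-3055 + 2315))) = 4624/((-5176*(-740))) = 4624/3830240 = 4624*(1/3830240) = 289/239390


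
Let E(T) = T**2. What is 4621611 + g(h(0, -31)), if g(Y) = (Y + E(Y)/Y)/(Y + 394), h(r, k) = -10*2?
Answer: 864241237/187 ≈ 4.6216e+6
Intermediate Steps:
h(r, k) = -20
g(Y) = 2*Y/(394 + Y) (g(Y) = (Y + Y**2/Y)/(Y + 394) = (Y + Y)/(394 + Y) = (2*Y)/(394 + Y) = 2*Y/(394 + Y))
4621611 + g(h(0, -31)) = 4621611 + 2*(-20)/(394 - 20) = 4621611 + 2*(-20)/374 = 4621611 + 2*(-20)*(1/374) = 4621611 - 20/187 = 864241237/187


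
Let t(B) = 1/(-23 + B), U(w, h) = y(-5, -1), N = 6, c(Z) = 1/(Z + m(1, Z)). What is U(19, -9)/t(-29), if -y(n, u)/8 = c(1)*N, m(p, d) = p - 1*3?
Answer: -2496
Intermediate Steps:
m(p, d) = -3 + p (m(p, d) = p - 3 = -3 + p)
c(Z) = 1/(-2 + Z) (c(Z) = 1/(Z + (-3 + 1)) = 1/(Z - 2) = 1/(-2 + Z))
y(n, u) = 48 (y(n, u) = -8*6/(-2 + 1) = -8*6/(-1) = -(-8)*6 = -8*(-6) = 48)
U(w, h) = 48
U(19, -9)/t(-29) = 48/(1/(-23 - 29)) = 48/(1/(-52)) = 48/(-1/52) = 48*(-52) = -2496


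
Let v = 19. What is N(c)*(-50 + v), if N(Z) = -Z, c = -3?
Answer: -93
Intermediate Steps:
N(c)*(-50 + v) = (-1*(-3))*(-50 + 19) = 3*(-31) = -93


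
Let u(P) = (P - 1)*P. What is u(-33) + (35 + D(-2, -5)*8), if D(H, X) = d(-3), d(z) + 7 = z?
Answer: 1077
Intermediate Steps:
d(z) = -7 + z
D(H, X) = -10 (D(H, X) = -7 - 3 = -10)
u(P) = P*(-1 + P) (u(P) = (-1 + P)*P = P*(-1 + P))
u(-33) + (35 + D(-2, -5)*8) = -33*(-1 - 33) + (35 - 10*8) = -33*(-34) + (35 - 80) = 1122 - 45 = 1077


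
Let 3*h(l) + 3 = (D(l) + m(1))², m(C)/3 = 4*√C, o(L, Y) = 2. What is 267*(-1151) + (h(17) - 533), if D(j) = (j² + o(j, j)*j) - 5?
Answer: -271551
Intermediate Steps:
m(C) = 12*√C (m(C) = 3*(4*√C) = 12*√C)
D(j) = -5 + j² + 2*j (D(j) = (j² + 2*j) - 5 = -5 + j² + 2*j)
h(l) = -1 + (7 + l² + 2*l)²/3 (h(l) = -1 + ((-5 + l² + 2*l) + 12*√1)²/3 = -1 + ((-5 + l² + 2*l) + 12*1)²/3 = -1 + ((-5 + l² + 2*l) + 12)²/3 = -1 + (7 + l² + 2*l)²/3)
267*(-1151) + (h(17) - 533) = 267*(-1151) + ((-1 + (7 + 17² + 2*17)²/3) - 533) = -307317 + ((-1 + (7 + 289 + 34)²/3) - 533) = -307317 + ((-1 + (⅓)*330²) - 533) = -307317 + ((-1 + (⅓)*108900) - 533) = -307317 + ((-1 + 36300) - 533) = -307317 + (36299 - 533) = -307317 + 35766 = -271551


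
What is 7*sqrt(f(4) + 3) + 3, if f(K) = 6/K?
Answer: 3 + 21*sqrt(2)/2 ≈ 17.849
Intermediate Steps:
7*sqrt(f(4) + 3) + 3 = 7*sqrt(6/4 + 3) + 3 = 7*sqrt(6*(1/4) + 3) + 3 = 7*sqrt(3/2 + 3) + 3 = 7*sqrt(9/2) + 3 = 7*(3*sqrt(2)/2) + 3 = 21*sqrt(2)/2 + 3 = 3 + 21*sqrt(2)/2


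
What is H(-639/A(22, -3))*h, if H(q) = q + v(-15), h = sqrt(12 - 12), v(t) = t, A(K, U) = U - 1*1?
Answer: 0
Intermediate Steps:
A(K, U) = -1 + U (A(K, U) = U - 1 = -1 + U)
h = 0 (h = sqrt(0) = 0)
H(q) = -15 + q (H(q) = q - 15 = -15 + q)
H(-639/A(22, -3))*h = (-15 - 639/(-1 - 3))*0 = (-15 - 639/(-4))*0 = (-15 - 639*(-1/4))*0 = (-15 + 639/4)*0 = (579/4)*0 = 0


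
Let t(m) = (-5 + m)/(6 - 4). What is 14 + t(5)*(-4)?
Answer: 14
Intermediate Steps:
t(m) = -5/2 + m/2 (t(m) = (-5 + m)/2 = (-5 + m)*(½) = -5/2 + m/2)
14 + t(5)*(-4) = 14 + (-5/2 + (½)*5)*(-4) = 14 + (-5/2 + 5/2)*(-4) = 14 + 0*(-4) = 14 + 0 = 14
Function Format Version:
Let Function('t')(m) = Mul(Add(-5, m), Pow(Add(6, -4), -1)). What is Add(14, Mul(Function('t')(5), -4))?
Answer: 14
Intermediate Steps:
Function('t')(m) = Add(Rational(-5, 2), Mul(Rational(1, 2), m)) (Function('t')(m) = Mul(Add(-5, m), Pow(2, -1)) = Mul(Add(-5, m), Rational(1, 2)) = Add(Rational(-5, 2), Mul(Rational(1, 2), m)))
Add(14, Mul(Function('t')(5), -4)) = Add(14, Mul(Add(Rational(-5, 2), Mul(Rational(1, 2), 5)), -4)) = Add(14, Mul(Add(Rational(-5, 2), Rational(5, 2)), -4)) = Add(14, Mul(0, -4)) = Add(14, 0) = 14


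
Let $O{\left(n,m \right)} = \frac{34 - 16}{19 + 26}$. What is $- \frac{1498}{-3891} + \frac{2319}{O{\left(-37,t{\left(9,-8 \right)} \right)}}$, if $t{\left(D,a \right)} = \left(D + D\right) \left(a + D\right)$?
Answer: $\frac{45119141}{7782} \approx 5797.9$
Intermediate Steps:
$t{\left(D,a \right)} = 2 D \left(D + a\right)$
$O{\left(n,m \right)} = \frac{2}{5}$ ($O{\left(n,m \right)} = \frac{18}{45} = 18 \cdot \frac{1}{45} = \frac{2}{5}$)
$- \frac{1498}{-3891} + \frac{2319}{O{\left(-37,t{\left(9,-8 \right)} \right)}} = - \frac{1498}{-3891} + \frac{2319}{\frac{2}{5}} = \left(-1498\right) \left(- \frac{1}{3891}\right) + 2319 \cdot \frac{5}{2} = \frac{1498}{3891} + \frac{11595}{2} = \frac{45119141}{7782}$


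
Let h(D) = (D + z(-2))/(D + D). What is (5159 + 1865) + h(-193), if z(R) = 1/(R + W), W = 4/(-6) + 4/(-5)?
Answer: 140995779/20072 ≈ 7024.5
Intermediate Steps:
W = -22/15 (W = 4*(-1/6) + 4*(-1/5) = -2/3 - 4/5 = -22/15 ≈ -1.4667)
z(R) = 1/(-22/15 + R) (z(R) = 1/(R - 22/15) = 1/(-22/15 + R))
h(D) = (-15/52 + D)/(2*D) (h(D) = (D + 15/(-22 + 15*(-2)))/(D + D) = (D + 15/(-22 - 30))/((2*D)) = (D + 15/(-52))*(1/(2*D)) = (D + 15*(-1/52))*(1/(2*D)) = (D - 15/52)*(1/(2*D)) = (-15/52 + D)*(1/(2*D)) = (-15/52 + D)/(2*D))
(5159 + 1865) + h(-193) = (5159 + 1865) + (1/104)*(-15 + 52*(-193))/(-193) = 7024 + (1/104)*(-1/193)*(-15 - 10036) = 7024 + (1/104)*(-1/193)*(-10051) = 7024 + 10051/20072 = 140995779/20072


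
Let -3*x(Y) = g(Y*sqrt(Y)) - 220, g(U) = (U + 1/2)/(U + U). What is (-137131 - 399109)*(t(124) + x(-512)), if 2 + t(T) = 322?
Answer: -632495080/3 + 33515*I*sqrt(2)/12288 ≈ -2.1083e+8 + 3.8572*I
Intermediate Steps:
t(T) = 320 (t(T) = -2 + 322 = 320)
g(U) = (1/2 + U)/(2*U) (g(U) = (U + 1/2)/((2*U)) = (1/2 + U)*(1/(2*U)) = (1/2 + U)/(2*U))
x(Y) = 220/3 - (1 + 2*Y**(3/2))/(12*Y**(3/2)) (x(Y) = -((1 + 2*(Y*sqrt(Y)))/(4*((Y*sqrt(Y)))) - 220)/3 = -((1 + 2*Y**(3/2))/(4*(Y**(3/2))) - 220)/3 = -((1 + 2*Y**(3/2))/(4*Y**(3/2)) - 220)/3 = -(-220 + (1 + 2*Y**(3/2))/(4*Y**(3/2)))/3 = 220/3 - (1 + 2*Y**(3/2))/(12*Y**(3/2)))
(-137131 - 399109)*(t(124) + x(-512)) = (-137131 - 399109)*(320 + (439/6 - I*sqrt(2)/196608)) = -536240*(320 + (439/6 - I*sqrt(2)/196608)) = -536240*(2359/6 - I*sqrt(2)/196608) = -632495080/3 + 33515*I*sqrt(2)/12288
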